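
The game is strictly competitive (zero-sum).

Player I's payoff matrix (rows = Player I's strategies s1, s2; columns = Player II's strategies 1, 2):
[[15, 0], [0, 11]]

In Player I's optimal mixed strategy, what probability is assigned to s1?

11/26

Row minima are 0 and 0, so Player I's maximin is 0; column maxima are 15 and 11, so Player II's minimax is 11. These differ, so the equilibrium is in mixed strategies.
Let Player I play s1 with probability p. Player II is indifferent when 15p = 11(1−p), giving p = 11/26.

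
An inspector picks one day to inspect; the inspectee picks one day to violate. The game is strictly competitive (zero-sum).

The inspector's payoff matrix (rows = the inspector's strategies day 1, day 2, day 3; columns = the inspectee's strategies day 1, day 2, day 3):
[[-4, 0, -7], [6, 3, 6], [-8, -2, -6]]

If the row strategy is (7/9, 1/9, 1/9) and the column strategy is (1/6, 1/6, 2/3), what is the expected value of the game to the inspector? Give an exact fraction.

Against (1/6, 1/6, 2/3), each row's expected payoff is day 1: -16/3; day 2: 11/2; day 3: -17/3.
Taking the (7/9, 1/9, 1/9)-weighted average: (7/9)·(-16/3) + (1/9)·(11/2) + (1/9)·(-17/3) = -25/6.

-25/6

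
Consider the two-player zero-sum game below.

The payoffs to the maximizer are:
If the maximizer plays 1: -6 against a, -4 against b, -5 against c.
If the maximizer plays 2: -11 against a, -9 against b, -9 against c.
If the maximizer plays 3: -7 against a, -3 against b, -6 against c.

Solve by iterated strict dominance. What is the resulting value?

-6

Column c is strictly dominated by a for the minimizer (-6<-5, -11<-9, -7<-6); eliminate c.
Row 2 is strictly dominated by row 1 (-6>-11, -4>-9); eliminate 2.
Column b is strictly dominated by a for the minimizer (-6<-4, -7<-3); eliminate b.
Row 3 is strictly dominated by row 1 (-6>-7); eliminate 3.
Only (1, a) remains, with payoff -6.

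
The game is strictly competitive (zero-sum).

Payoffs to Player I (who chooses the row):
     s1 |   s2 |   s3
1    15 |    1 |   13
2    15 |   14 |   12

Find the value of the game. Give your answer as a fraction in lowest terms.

85/7

Column s1 is strictly dominated by s3 for Player II (it gives Player I more in every row).
The remaining 2×2 game on (1, 2) × (s2, s3) has no saddle point. Let Player I play 1 with probability p; indifference gives p + 14(1−p) = 13p + 12(1−p), so p = 1/7.
Similarly Player II's optimal q on s2 is 1/14, and the value is 1·(1/14) + (13)·(13/14) = 85/7.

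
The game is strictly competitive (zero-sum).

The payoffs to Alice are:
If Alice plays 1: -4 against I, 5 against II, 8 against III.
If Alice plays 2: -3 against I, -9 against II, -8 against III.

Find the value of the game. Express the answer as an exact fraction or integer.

-17/5

Column III is strictly dominated by II for Bob (it gives Alice more in every row).
The remaining 2×2 game on (1, 2) × (I, II) has no saddle point. Let Alice play 1 with probability p; indifference gives −4p − 3(1−p) = 5p − 9(1−p), so p = 2/5.
Similarly Bob's optimal q on I is 14/15, and the value is -4·(14/15) + (5)·(1/15) = -17/5.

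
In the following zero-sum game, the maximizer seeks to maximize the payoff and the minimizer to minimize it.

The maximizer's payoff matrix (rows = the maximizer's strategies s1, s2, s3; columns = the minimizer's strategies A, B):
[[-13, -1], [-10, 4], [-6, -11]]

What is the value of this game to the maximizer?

-134/19

Row s1 is strictly dominated by row s2, so the maximizer never plays it.
The remaining 2×2 game on (s2, s3) × (A, B) has no saddle point. Let the maximizer play s2 with probability p; indifference gives −10p − 6(1−p) = 4p − 11(1−p), so p = 5/19.
Similarly the minimizer's optimal q on A is 15/19, and the value is -10·(15/19) + (4)·(4/19) = -134/19.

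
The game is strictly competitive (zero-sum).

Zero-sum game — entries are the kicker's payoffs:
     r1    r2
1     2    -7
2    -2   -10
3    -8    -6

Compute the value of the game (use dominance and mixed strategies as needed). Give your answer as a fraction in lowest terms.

-68/11

Row 2 is strictly dominated by row 1, so the kicker never plays it.
The remaining 2×2 game on (1, 3) × (r1, r2) has no saddle point. Let the kicker play 1 with probability p; indifference gives 2p − 8(1−p) = −7p − 6(1−p), so p = 2/11.
Similarly the goalkeeper's optimal q on r1 is 1/11, and the value is 2·(1/11) + (-7)·(10/11) = -68/11.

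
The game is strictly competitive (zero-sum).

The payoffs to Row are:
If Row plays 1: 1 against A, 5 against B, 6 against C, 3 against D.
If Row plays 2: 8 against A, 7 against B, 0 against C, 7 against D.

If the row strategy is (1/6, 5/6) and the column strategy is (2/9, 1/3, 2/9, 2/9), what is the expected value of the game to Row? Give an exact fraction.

Against (2/9, 1/3, 2/9, 2/9), each row's expected payoff is 1: 35/9; 2: 17/3.
Taking the (1/6, 5/6)-weighted average: (1/6)·(35/9) + (5/6)·(17/3) = 145/27.

145/27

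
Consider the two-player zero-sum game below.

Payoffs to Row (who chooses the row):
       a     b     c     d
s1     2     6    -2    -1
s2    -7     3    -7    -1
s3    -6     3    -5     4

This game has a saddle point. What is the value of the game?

Row minima: -2, -7, -6 → Row's maximin is -2.
Column maxima: 2, 6, -2, 4 → Column's minimax is -2.
They coincide at (s1, c), so the value is -2.

-2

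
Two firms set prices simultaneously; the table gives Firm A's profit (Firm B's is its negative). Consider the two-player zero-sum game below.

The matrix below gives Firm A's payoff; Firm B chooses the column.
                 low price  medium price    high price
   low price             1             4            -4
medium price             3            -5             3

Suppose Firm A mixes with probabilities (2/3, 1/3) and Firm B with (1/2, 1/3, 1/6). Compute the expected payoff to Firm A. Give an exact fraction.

Against (1/2, 1/3, 1/6), each row's expected payoff is low price: 7/6; medium price: 1/3.
Taking the (2/3, 1/3)-weighted average: (2/3)·(7/6) + (1/3)·(1/3) = 8/9.

8/9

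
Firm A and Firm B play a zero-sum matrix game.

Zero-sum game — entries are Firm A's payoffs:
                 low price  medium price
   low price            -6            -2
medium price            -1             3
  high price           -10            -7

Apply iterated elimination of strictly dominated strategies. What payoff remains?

Row high price is strictly dominated by row low price (-6>-10, -2>-7); eliminate high price.
Row low price is strictly dominated by row medium price (-1>-6, 3>-2); eliminate low price.
Column medium price is strictly dominated by low price for Firm B (-1<3); eliminate medium price.
Only (medium price, low price) remains, with payoff -1.

-1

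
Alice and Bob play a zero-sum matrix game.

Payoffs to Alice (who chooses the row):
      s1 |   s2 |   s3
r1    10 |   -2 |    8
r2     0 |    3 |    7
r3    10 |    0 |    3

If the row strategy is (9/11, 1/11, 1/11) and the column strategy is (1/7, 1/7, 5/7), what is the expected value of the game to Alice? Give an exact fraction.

45/7

Against (1/7, 1/7, 5/7), each row's expected payoff is r1: 48/7; r2: 38/7; r3: 25/7.
Taking the (9/11, 1/11, 1/11)-weighted average: (9/11)·(48/7) + (1/11)·(38/7) + (1/11)·(25/7) = 45/7.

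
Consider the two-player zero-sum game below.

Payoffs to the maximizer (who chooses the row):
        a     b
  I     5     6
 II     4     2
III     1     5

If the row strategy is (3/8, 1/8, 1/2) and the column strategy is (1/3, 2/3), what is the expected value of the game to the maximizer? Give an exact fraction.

Against (1/3, 2/3), each row's expected payoff is I: 17/3; II: 8/3; III: 11/3.
Taking the (3/8, 1/8, 1/2)-weighted average: (3/8)·(17/3) + (1/8)·(8/3) + (1/2)·(11/3) = 103/24.

103/24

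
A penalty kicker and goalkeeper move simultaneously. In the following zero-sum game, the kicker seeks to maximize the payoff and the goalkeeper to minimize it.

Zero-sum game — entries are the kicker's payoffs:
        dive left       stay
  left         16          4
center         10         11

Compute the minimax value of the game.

136/13

Row minima are 4 and 10, so the kicker's maximin is 10; column maxima are 16 and 11, so the goalkeeper's minimax is 11. These differ, so the equilibrium is in mixed strategies.
Let the kicker play left with probability p. The goalkeeper is indifferent when 16p + 10(1−p) = 4p + 11(1−p), giving p = 1/13.
Let the goalkeeper play dive left with probability q. The kicker is indifferent when 16q + 4(1−q) = 10q + 11(1−q), giving q = 7/13.
The value is 16·(7/13) + (4)·(6/13) = 136/13.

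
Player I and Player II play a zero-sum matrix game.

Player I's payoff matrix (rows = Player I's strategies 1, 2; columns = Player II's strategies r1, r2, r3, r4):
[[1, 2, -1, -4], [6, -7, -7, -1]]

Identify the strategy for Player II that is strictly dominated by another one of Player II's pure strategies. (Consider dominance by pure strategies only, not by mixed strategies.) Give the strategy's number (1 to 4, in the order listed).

1

Player II prefers columns that give Player I less. Compare r1 with r3: -1 < 1, -7 < 6.
So r3 strictly dominates r1 for Player II; r1 is strictly dominated.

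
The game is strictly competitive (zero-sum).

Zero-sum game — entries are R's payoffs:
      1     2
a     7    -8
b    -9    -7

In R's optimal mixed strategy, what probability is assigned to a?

Row minima are -8 and -9, so R's maximin is -8; column maxima are 7 and -7, so C's minimax is -7. These differ, so the equilibrium is in mixed strategies.
Let R play a with probability p. C is indifferent when 7p − 9(1−p) = −8p − 7(1−p), giving p = 2/17.

2/17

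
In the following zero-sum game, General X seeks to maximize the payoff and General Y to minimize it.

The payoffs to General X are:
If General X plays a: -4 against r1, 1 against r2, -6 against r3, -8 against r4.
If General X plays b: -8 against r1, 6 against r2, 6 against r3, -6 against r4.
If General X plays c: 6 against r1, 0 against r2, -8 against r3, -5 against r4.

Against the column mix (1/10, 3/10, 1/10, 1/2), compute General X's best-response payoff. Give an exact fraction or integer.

a: (-4)·(1/10) + (1)·(3/10) + (-6)·(1/10) + (-8)·(1/2) = -47/10.
b: (-8)·(1/10) + (6)·(3/10) + (6)·(1/10) + (-6)·(1/2) = -7/5.
c: (6)·(1/10) + (0)·(3/10) + (-8)·(1/10) + (-5)·(1/2) = -27/10.
The best pure response is b with expected payoff -7/5.

-7/5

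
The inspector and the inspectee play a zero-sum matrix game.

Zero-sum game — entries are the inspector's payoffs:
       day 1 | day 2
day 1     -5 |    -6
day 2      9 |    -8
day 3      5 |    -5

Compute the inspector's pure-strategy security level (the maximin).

-5

The worst-case payoff for each row is day 1: -6, day 2: -8, day 3: -5.
The best of these is -5.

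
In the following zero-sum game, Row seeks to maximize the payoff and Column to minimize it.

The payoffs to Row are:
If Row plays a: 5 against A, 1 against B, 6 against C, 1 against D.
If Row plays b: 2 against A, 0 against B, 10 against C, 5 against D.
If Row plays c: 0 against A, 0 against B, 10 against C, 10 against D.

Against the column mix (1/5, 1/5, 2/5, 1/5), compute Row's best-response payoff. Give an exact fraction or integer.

a: (5)·(1/5) + (1)·(1/5) + (6)·(2/5) + (1)·(1/5) = 19/5.
b: (2)·(1/5) + (0)·(1/5) + (10)·(2/5) + (5)·(1/5) = 27/5.
c: (0)·(1/5) + (0)·(1/5) + (10)·(2/5) + (10)·(1/5) = 6.
The best pure response is c with expected payoff 6.

6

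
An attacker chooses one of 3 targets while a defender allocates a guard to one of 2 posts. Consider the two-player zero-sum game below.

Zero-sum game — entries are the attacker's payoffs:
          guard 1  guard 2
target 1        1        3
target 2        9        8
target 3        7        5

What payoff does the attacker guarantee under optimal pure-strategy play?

Row minima: 1, 8, 5 → the attacker's maximin is 8.
Column maxima: 9, 8 → the defender's minimax is 8.
They coincide at (target 2, guard 2), so the value is 8.

8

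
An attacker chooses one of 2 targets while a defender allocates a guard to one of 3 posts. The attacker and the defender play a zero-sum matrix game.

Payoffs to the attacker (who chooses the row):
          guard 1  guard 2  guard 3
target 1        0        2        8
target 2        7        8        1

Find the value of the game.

4

Column guard 2 is strictly dominated by guard 1 for the defender (it gives the attacker more in every row).
The remaining 2×2 game on (target 1, target 2) × (guard 1, guard 3) has no saddle point. Let the attacker play target 1 with probability p; indifference gives 7(1−p) = 8p + (1−p), so p = 3/7.
Similarly the defender's optimal q on guard 1 is 1/2, and the value is 0·(1/2) + (8)·(1/2) = 4.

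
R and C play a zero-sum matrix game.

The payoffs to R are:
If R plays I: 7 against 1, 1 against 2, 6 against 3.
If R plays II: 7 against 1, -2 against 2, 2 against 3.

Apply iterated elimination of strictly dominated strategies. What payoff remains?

1

Column 1 is strictly dominated by 2 for C (1<7, -2<7); eliminate 1.
Column 3 is strictly dominated by 2 for C (1<6, -2<2); eliminate 3.
Row II is strictly dominated by row I (1>-2); eliminate II.
Only (I, 2) remains, with payoff 1.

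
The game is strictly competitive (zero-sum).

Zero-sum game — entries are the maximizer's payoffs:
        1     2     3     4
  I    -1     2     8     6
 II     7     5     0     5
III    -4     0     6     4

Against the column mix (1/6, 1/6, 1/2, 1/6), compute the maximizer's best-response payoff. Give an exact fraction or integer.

31/6

I: (-1)·(1/6) + (2)·(1/6) + (8)·(1/2) + (6)·(1/6) = 31/6.
II: (7)·(1/6) + (5)·(1/6) + (0)·(1/2) + (5)·(1/6) = 17/6.
III: (-4)·(1/6) + (0)·(1/6) + (6)·(1/2) + (4)·(1/6) = 3.
The best pure response is I with expected payoff 31/6.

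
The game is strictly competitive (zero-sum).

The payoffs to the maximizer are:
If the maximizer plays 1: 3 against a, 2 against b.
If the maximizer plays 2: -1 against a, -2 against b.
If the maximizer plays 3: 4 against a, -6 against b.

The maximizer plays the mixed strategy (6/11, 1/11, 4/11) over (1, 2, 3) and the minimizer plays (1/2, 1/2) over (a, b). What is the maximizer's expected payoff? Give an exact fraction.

19/22

Against (1/2, 1/2), each row's expected payoff is 1: 5/2; 2: -3/2; 3: -1.
Taking the (6/11, 1/11, 4/11)-weighted average: (6/11)·(5/2) + (1/11)·(-3/2) + (4/11)·(-1) = 19/22.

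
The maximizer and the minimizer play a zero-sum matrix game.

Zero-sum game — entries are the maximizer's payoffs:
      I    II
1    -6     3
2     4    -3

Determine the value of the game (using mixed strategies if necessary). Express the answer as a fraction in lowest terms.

-3/8

Row minima are -6 and -3, so the maximizer's maximin is -3; column maxima are 4 and 3, so the minimizer's minimax is 3. These differ, so the equilibrium is in mixed strategies.
Let the maximizer play 1 with probability p. The minimizer is indifferent when −6p + 4(1−p) = 3p − 3(1−p), giving p = 7/16.
Let the minimizer play I with probability q. The maximizer is indifferent when −6q + 3(1−q) = 4q − 3(1−q), giving q = 3/8.
The value is -6·(3/8) + (3)·(5/8) = -3/8.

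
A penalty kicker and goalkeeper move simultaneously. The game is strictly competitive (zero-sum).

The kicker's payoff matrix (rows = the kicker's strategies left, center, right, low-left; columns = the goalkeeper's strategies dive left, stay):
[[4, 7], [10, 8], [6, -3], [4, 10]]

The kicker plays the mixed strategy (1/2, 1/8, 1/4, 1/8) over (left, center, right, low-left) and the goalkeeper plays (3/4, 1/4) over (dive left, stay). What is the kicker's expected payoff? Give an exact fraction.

Against (3/4, 1/4), each row's expected payoff is left: 19/4; center: 19/2; right: 15/4; low-left: 11/2.
Taking the (1/2, 1/8, 1/4, 1/8)-weighted average: (1/2)·(19/4) + (1/8)·(19/2) + (1/4)·(15/4) + (1/8)·(11/2) = 83/16.

83/16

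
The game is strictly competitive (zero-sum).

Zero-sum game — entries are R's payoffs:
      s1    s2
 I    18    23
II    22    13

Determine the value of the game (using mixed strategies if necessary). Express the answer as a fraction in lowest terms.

Row minima are 18 and 13, so R's maximin is 18; column maxima are 22 and 23, so C's minimax is 22. These differ, so the equilibrium is in mixed strategies.
Let R play I with probability p. C is indifferent when 18p + 22(1−p) = 23p + 13(1−p), giving p = 9/14.
Let C play s1 with probability q. R is indifferent when 18q + 23(1−q) = 22q + 13(1−q), giving q = 5/7.
The value is 18·(5/7) + (23)·(2/7) = 136/7.

136/7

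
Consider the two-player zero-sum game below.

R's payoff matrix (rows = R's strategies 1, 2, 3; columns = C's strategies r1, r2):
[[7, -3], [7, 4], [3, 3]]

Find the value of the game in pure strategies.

Row minima: -3, 4, 3 → R's maximin is 4.
Column maxima: 7, 4 → C's minimax is 4.
They coincide at (2, r2), so the value is 4.

4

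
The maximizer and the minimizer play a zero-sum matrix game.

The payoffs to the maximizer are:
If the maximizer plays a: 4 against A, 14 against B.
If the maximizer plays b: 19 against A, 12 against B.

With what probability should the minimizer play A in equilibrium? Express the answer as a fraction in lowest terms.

Row minima are 4 and 12, so the maximizer's maximin is 12; column maxima are 19 and 14, so the minimizer's minimax is 14. These differ, so the equilibrium is in mixed strategies.
Let the minimizer play A with probability q. The maximizer is indifferent when 4q + 14(1−q) = 19q + 12(1−q), giving q = 2/17.

2/17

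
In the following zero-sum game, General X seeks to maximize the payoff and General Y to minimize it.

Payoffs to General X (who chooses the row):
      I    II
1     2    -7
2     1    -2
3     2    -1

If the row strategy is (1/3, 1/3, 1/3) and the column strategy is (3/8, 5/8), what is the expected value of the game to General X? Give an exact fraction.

-35/24

Against (3/8, 5/8), each row's expected payoff is 1: -29/8; 2: -7/8; 3: 1/8.
Taking the (1/3, 1/3, 1/3)-weighted average: (1/3)·(-29/8) + (1/3)·(-7/8) + (1/3)·(1/8) = -35/24.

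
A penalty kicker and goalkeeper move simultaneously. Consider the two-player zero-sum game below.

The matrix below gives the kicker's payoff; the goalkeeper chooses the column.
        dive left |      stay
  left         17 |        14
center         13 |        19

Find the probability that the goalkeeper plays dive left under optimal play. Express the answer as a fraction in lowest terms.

5/9

Row minima are 14 and 13, so the kicker's maximin is 14; column maxima are 17 and 19, so the goalkeeper's minimax is 17. These differ, so the equilibrium is in mixed strategies.
Let the goalkeeper play dive left with probability q. The kicker is indifferent when 17q + 14(1−q) = 13q + 19(1−q), giving q = 5/9.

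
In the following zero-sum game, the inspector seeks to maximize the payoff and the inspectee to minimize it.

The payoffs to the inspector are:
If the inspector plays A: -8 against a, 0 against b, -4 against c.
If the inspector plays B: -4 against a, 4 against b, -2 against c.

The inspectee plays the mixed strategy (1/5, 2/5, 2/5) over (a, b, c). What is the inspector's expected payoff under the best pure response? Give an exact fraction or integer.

A: (-8)·(1/5) + (0)·(2/5) + (-4)·(2/5) = -16/5.
B: (-4)·(1/5) + (4)·(2/5) + (-2)·(2/5) = 0.
The best pure response is B with expected payoff 0.

0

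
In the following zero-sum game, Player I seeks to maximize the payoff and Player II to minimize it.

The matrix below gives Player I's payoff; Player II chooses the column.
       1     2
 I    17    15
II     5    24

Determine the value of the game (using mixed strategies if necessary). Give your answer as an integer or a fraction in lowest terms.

Row minima are 15 and 5, so Player I's maximin is 15; column maxima are 17 and 24, so Player II's minimax is 17. These differ, so the equilibrium is in mixed strategies.
Let Player I play I with probability p. Player II is indifferent when 17p + 5(1−p) = 15p + 24(1−p), giving p = 19/21.
Let Player II play 1 with probability q. Player I is indifferent when 17q + 15(1−q) = 5q + 24(1−q), giving q = 3/7.
The value is 17·(3/7) + (15)·(4/7) = 111/7.

111/7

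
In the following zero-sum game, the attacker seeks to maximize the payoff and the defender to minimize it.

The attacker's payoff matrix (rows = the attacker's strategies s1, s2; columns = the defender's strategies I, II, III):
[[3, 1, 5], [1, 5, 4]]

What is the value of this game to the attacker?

7/3

Column III is strictly dominated by I for the defender (it gives the attacker more in every row).
The remaining 2×2 game on (s1, s2) × (I, II) has no saddle point. Let the attacker play s1 with probability p; indifference gives 3p + (1−p) = p + 5(1−p), so p = 2/3.
Similarly the defender's optimal q on I is 2/3, and the value is 3·(2/3) + (1)·(1/3) = 7/3.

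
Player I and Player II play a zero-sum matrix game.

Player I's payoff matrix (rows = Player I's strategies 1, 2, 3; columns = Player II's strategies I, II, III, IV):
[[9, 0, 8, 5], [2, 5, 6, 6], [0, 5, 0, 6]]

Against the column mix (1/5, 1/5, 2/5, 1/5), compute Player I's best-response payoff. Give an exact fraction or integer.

1: (9)·(1/5) + (0)·(1/5) + (8)·(2/5) + (5)·(1/5) = 6.
2: (2)·(1/5) + (5)·(1/5) + (6)·(2/5) + (6)·(1/5) = 5.
3: (0)·(1/5) + (5)·(1/5) + (0)·(2/5) + (6)·(1/5) = 11/5.
The best pure response is 1 with expected payoff 6.

6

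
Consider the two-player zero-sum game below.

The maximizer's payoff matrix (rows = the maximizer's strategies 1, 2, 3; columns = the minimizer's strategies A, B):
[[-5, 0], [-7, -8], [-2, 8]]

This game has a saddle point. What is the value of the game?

-2

Row minima: -5, -8, -2 → the maximizer's maximin is -2.
Column maxima: -2, 8 → the minimizer's minimax is -2.
They coincide at (3, A), so the value is -2.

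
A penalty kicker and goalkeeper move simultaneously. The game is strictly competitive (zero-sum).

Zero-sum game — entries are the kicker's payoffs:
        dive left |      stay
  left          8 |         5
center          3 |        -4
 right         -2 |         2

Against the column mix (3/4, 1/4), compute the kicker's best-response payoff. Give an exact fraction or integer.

29/4

left: (8)·(3/4) + (5)·(1/4) = 29/4.
center: (3)·(3/4) + (-4)·(1/4) = 5/4.
right: (-2)·(3/4) + (2)·(1/4) = -1.
The best pure response is left with expected payoff 29/4.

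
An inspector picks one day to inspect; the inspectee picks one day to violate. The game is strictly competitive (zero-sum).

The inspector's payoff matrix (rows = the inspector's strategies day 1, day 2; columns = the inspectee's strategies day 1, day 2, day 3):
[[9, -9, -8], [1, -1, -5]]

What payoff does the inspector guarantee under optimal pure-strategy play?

Row minima: -9, -5 → the inspector's maximin is -5.
Column maxima: 9, -1, -5 → the inspectee's minimax is -5.
They coincide at (day 2, day 3), so the value is -5.

-5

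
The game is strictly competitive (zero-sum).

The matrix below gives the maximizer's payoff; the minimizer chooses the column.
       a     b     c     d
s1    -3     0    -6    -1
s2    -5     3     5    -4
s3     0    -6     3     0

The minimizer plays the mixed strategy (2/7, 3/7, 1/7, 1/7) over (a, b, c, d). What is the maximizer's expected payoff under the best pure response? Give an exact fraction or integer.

s1: (-3)·(2/7) + (0)·(3/7) + (-6)·(1/7) + (-1)·(1/7) = -13/7.
s2: (-5)·(2/7) + (3)·(3/7) + (5)·(1/7) + (-4)·(1/7) = 0.
s3: (0)·(2/7) + (-6)·(3/7) + (3)·(1/7) + (0)·(1/7) = -15/7.
The best pure response is s2 with expected payoff 0.

0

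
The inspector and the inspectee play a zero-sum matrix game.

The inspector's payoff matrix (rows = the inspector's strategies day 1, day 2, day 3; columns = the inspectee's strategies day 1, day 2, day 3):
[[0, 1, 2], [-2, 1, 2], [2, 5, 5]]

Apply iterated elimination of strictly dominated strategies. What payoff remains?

2

Row day 2 is strictly dominated by row day 3 (2>-2, 5>1, 5>2); eliminate day 2.
Row day 1 is strictly dominated by row day 3 (2>0, 5>1, 5>2); eliminate day 1.
Column day 2 is strictly dominated by day 1 for the inspectee (2<5); eliminate day 2.
Column day 3 is strictly dominated by day 1 for the inspectee (2<5); eliminate day 3.
Only (day 3, day 1) remains, with payoff 2.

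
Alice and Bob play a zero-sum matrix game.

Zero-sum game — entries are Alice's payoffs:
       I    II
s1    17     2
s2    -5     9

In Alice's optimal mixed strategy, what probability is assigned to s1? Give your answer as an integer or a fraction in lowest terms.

Row minima are 2 and -5, so Alice's maximin is 2; column maxima are 17 and 9, so Bob's minimax is 9. These differ, so the equilibrium is in mixed strategies.
Let Alice play s1 with probability p. Bob is indifferent when 17p − 5(1−p) = 2p + 9(1−p), giving p = 14/29.

14/29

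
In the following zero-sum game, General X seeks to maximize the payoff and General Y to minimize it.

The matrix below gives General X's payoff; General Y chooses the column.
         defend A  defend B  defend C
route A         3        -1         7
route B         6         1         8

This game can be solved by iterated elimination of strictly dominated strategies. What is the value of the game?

Row route A is strictly dominated by row route B (6>3, 1>-1, 8>7); eliminate route A.
Column defend A is strictly dominated by defend B for General Y (1<6); eliminate defend A.
Column defend C is strictly dominated by defend B for General Y (1<8); eliminate defend C.
Only (route B, defend B) remains, with payoff 1.

1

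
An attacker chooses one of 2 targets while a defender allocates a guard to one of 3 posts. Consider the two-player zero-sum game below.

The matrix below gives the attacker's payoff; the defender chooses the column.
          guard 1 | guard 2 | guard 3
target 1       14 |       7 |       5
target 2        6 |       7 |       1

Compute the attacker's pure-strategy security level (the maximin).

The worst-case payoff for each row is target 1: 5, target 2: 1.
The best of these is 5.

5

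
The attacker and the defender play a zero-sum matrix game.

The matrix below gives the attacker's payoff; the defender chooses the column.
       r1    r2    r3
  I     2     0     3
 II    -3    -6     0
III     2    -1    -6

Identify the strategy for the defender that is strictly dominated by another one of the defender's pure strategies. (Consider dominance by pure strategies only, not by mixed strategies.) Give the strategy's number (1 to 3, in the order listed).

1

The defender prefers columns that give the attacker less. Compare r1 with r2: 0 < 2, -6 < -3, -1 < 2.
So r2 strictly dominates r1 for the defender; r1 is strictly dominated.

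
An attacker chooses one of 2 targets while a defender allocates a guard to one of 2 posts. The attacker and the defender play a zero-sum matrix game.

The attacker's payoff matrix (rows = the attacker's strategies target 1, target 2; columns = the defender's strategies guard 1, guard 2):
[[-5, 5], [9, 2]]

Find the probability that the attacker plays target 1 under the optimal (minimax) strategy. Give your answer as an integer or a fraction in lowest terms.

Row minima are -5 and 2, so the attacker's maximin is 2; column maxima are 9 and 5, so the defender's minimax is 5. These differ, so the equilibrium is in mixed strategies.
Let the attacker play target 1 with probability p. The defender is indifferent when −5p + 9(1−p) = 5p + 2(1−p), giving p = 7/17.

7/17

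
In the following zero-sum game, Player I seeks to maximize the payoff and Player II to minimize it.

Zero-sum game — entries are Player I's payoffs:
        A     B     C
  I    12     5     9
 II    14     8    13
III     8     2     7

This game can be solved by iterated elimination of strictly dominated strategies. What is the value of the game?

8

Column C is strictly dominated by B for Player II (5<9, 8<13, 2<7); eliminate C.
Row III is strictly dominated by row I (12>8, 5>2); eliminate III.
Row I is strictly dominated by row II (14>12, 8>5); eliminate I.
Column A is strictly dominated by B for Player II (8<14); eliminate A.
Only (II, B) remains, with payoff 8.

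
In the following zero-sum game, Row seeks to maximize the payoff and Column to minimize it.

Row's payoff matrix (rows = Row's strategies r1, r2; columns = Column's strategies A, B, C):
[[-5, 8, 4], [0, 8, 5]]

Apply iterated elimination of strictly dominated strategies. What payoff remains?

Column C is strictly dominated by A for Column (-5<4, 0<5); eliminate C.
Column B is strictly dominated by A for Column (-5<8, 0<8); eliminate B.
Row r1 is strictly dominated by row r2 (0>-5); eliminate r1.
Only (r2, A) remains, with payoff 0.

0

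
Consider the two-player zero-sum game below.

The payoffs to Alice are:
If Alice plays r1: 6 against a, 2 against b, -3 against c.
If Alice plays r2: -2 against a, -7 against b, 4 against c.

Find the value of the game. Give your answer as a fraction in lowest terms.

Column a is strictly dominated by b for Bob (it gives Alice more in every row).
The remaining 2×2 game on (r1, r2) × (b, c) has no saddle point. Let Alice play r1 with probability p; indifference gives 2p − 7(1−p) = −3p + 4(1−p), so p = 11/16.
Similarly Bob's optimal q on b is 7/16, and the value is 2·(7/16) + (-3)·(9/16) = -13/16.

-13/16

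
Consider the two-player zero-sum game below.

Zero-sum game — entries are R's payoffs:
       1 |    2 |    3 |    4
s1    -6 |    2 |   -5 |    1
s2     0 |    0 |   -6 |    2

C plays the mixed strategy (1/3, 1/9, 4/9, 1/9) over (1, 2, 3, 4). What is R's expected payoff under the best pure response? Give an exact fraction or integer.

s1: (-6)·(1/3) + (2)·(1/9) + (-5)·(4/9) + (1)·(1/9) = -35/9.
s2: (0)·(1/3) + (0)·(1/9) + (-6)·(4/9) + (2)·(1/9) = -22/9.
The best pure response is s2 with expected payoff -22/9.

-22/9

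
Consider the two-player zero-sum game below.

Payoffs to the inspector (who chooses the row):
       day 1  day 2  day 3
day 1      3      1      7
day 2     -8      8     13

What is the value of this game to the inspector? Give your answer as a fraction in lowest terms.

16/9

Column day 3 is strictly dominated by day 2 for the inspectee (it gives the inspector more in every row).
The remaining 2×2 game on (day 1, day 2) × (day 1, day 2) has no saddle point. Let the inspector play day 1 with probability p; indifference gives 3p − 8(1−p) = p + 8(1−p), so p = 8/9.
Similarly the inspectee's optimal q on day 1 is 7/18, and the value is 3·(7/18) + (1)·(11/18) = 16/9.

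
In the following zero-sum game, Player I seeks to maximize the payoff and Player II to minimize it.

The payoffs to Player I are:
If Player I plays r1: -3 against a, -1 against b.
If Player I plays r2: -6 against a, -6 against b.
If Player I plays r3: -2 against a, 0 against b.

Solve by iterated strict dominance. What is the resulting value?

Row r1 is strictly dominated by row r3 (-2>-3, 0>-1); eliminate r1.
Row r2 is strictly dominated by row r3 (-2>-6, 0>-6); eliminate r2.
Column b is strictly dominated by a for Player II (-2<0); eliminate b.
Only (r3, a) remains, with payoff -2.

-2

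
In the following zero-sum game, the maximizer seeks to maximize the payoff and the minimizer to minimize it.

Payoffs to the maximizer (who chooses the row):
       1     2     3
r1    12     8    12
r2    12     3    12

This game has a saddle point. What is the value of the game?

Row minima: 8, 3 → the maximizer's maximin is 8.
Column maxima: 12, 8, 12 → the minimizer's minimax is 8.
They coincide at (r1, 2), so the value is 8.

8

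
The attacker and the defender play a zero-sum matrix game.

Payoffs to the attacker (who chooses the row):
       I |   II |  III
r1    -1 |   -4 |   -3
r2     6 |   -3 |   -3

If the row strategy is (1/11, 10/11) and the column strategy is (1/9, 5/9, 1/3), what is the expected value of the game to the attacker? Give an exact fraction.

Against (1/9, 5/9, 1/3), each row's expected payoff is r1: -10/3; r2: -2.
Taking the (1/11, 10/11)-weighted average: (1/11)·(-10/3) + (10/11)·(-2) = -70/33.

-70/33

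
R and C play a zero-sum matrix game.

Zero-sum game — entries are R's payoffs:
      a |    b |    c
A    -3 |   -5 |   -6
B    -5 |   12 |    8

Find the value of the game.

-27/8

Column b is strictly dominated by c for C (it gives R more in every row).
The remaining 2×2 game on (A, B) × (a, c) has no saddle point. Let R play A with probability p; indifference gives −3p − 5(1−p) = −6p + 8(1−p), so p = 13/16.
Similarly C's optimal q on a is 7/8, and the value is -3·(7/8) + (-6)·(1/8) = -27/8.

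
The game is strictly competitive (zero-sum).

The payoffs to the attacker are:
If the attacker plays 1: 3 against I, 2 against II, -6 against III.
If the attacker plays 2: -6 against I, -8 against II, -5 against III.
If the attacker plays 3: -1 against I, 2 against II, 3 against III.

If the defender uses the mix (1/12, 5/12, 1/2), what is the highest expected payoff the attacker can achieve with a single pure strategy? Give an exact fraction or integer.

9/4

1: (3)·(1/12) + (2)·(5/12) + (-6)·(1/2) = -23/12.
2: (-6)·(1/12) + (-8)·(5/12) + (-5)·(1/2) = -19/3.
3: (-1)·(1/12) + (2)·(5/12) + (3)·(1/2) = 9/4.
The best pure response is 3 with expected payoff 9/4.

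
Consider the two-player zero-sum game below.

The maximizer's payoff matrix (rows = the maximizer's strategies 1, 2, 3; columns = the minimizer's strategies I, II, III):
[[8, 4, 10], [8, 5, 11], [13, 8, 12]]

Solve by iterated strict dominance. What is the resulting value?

Row 2 is strictly dominated by row 3 (13>8, 8>5, 12>11); eliminate 2.
Row 1 is strictly dominated by row 3 (13>8, 8>4, 12>10); eliminate 1.
Column I is strictly dominated by II for the minimizer (8<13); eliminate I.
Column III is strictly dominated by II for the minimizer (8<12); eliminate III.
Only (3, II) remains, with payoff 8.

8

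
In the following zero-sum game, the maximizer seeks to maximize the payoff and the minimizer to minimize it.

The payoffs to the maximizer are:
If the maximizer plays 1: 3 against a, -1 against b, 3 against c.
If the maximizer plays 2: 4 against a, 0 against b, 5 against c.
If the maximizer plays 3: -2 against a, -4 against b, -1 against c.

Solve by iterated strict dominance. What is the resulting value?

Column c is strictly dominated by b for the minimizer (-1<3, 0<5, -4<-1); eliminate c.
Row 3 is strictly dominated by row 1 (3>-2, -1>-4); eliminate 3.
Row 1 is strictly dominated by row 2 (4>3, 0>-1); eliminate 1.
Column a is strictly dominated by b for the minimizer (0<4); eliminate a.
Only (2, b) remains, with payoff 0.

0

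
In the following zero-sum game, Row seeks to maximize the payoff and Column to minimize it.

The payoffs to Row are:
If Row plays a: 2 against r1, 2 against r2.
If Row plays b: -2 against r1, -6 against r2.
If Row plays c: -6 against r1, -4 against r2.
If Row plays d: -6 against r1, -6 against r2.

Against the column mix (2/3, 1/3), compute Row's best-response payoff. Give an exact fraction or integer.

2

a: (2)·(2/3) + (2)·(1/3) = 2.
b: (-2)·(2/3) + (-6)·(1/3) = -10/3.
c: (-6)·(2/3) + (-4)·(1/3) = -16/3.
d: (-6)·(2/3) + (-6)·(1/3) = -6.
The best pure response is a with expected payoff 2.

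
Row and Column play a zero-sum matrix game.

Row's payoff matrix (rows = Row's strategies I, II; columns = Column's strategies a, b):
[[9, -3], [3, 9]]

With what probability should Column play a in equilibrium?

Row minima are -3 and 3, so Row's maximin is 3; column maxima are 9 and 9, so Column's minimax is 9. These differ, so the equilibrium is in mixed strategies.
Let Column play a with probability q. Row is indifferent when 9q − 3(1−q) = 3q + 9(1−q), giving q = 2/3.

2/3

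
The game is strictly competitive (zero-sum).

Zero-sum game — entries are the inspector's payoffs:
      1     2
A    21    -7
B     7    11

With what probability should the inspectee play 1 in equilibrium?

Row minima are -7 and 7, so the inspector's maximin is 7; column maxima are 21 and 11, so the inspectee's minimax is 11. These differ, so the equilibrium is in mixed strategies.
Let the inspectee play 1 with probability q. The inspector is indifferent when 21q − 7(1−q) = 7q + 11(1−q), giving q = 9/16.

9/16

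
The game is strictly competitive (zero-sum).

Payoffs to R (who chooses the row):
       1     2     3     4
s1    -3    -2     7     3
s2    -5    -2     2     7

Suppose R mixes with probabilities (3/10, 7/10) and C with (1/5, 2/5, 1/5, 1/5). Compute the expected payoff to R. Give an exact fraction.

9/50

Against (1/5, 2/5, 1/5, 1/5), each row's expected payoff is s1: 3/5; s2: 0.
Taking the (3/10, 7/10)-weighted average: (3/10)·(3/5) + (7/10)·(0) = 9/50.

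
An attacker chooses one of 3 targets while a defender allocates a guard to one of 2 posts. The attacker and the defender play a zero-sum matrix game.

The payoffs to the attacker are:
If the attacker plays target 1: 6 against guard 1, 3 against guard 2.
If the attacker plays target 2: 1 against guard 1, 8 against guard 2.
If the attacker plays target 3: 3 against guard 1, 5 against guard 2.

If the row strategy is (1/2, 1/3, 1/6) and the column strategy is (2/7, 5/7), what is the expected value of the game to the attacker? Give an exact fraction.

Against (2/7, 5/7), each row's expected payoff is target 1: 27/7; target 2: 6; target 3: 31/7.
Taking the (1/2, 1/3, 1/6)-weighted average: (1/2)·(27/7) + (1/3)·(6) + (1/6)·(31/7) = 14/3.

14/3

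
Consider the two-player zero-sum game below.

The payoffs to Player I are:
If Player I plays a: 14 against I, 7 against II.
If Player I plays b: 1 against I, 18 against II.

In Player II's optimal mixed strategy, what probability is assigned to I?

11/24

Row minima are 7 and 1, so Player I's maximin is 7; column maxima are 14 and 18, so Player II's minimax is 14. These differ, so the equilibrium is in mixed strategies.
Let Player II play I with probability q. Player I is indifferent when 14q + 7(1−q) = q + 18(1−q), giving q = 11/24.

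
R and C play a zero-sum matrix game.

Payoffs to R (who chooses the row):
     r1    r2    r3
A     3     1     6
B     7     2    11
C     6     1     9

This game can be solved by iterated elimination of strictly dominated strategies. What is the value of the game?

Column r1 is strictly dominated by r2 for C (1<3, 2<7, 1<6); eliminate r1.
Column r3 is strictly dominated by r2 for C (1<6, 2<11, 1<9); eliminate r3.
Row C is strictly dominated by row B (2>1); eliminate C.
Row A is strictly dominated by row B (2>1); eliminate A.
Only (B, r2) remains, with payoff 2.

2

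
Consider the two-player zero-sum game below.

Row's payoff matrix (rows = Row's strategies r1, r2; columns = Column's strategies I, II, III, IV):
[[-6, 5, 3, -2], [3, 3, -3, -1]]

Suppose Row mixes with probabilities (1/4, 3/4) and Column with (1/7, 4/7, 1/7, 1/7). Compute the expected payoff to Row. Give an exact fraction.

Against (1/7, 4/7, 1/7, 1/7), each row's expected payoff is r1: 15/7; r2: 11/7.
Taking the (1/4, 3/4)-weighted average: (1/4)·(15/7) + (3/4)·(11/7) = 12/7.

12/7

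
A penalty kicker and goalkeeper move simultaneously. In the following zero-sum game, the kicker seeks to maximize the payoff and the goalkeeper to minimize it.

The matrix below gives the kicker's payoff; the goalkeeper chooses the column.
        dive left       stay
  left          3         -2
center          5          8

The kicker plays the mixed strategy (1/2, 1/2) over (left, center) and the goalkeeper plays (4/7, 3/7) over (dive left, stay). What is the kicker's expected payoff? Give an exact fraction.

Against (4/7, 3/7), each row's expected payoff is left: 6/7; center: 44/7.
Taking the (1/2, 1/2)-weighted average: (1/2)·(6/7) + (1/2)·(44/7) = 25/7.

25/7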